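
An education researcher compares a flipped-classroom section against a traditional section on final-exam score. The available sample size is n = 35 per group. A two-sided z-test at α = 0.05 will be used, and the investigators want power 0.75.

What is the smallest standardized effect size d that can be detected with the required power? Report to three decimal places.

d ≈ 0.630

Need Φ(δ − 1.960) = 0.75, so δ = 1.960 + 0.674 = 2.634.
(Lower-tail contribution to power is negligible for δ > 0.)
δ = d·√(n/2) ⇒ d = δ/√(n/2) = 2.634/√(35/2) = 0.6298.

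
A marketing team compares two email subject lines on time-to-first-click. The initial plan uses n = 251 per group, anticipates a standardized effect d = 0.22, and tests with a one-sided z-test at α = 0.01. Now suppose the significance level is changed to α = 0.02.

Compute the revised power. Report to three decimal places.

δ = d·√(n/2) = 0.22 × √(251/2) = 2.4646 (unchanged). New critical value: z_{0.02} = 2.054.
Revised power = P(Z > 2.054 − δ) = Φ(0.411) = 0.6594.

Power ≈ 0.659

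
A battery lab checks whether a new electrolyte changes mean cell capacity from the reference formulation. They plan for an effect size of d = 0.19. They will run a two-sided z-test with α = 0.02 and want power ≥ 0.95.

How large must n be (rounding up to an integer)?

Set Φ(δ − 2.326) = 0.95; then δ − 2.326 = Φ⁻¹(0.95) = 1.645, giving δ = 3.971.
(The Φ(−δ − z_{α/2}) term is vanishingly small for δ > 0 and is dropped in the standard sample-size formula.)
δ = d·√n ⇒ n = (δ/d)² = (3.971 / 0.19)² = 436.85.
Rounding up, n = 437.

n = 437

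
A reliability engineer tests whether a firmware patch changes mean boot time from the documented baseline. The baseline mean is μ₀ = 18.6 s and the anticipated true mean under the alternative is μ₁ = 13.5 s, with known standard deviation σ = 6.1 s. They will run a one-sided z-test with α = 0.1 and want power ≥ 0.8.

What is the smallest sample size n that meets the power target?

Standardized effect: d = |μ₁ − μ₀| / σ = |13.5 − 18.6| / 6.1 = 0.8361
Set Φ(δ − 1.282) = 0.8; then δ − 1.282 = Φ⁻¹(0.8) = 0.842, giving δ = 2.123.
δ = d·√n ⇒ n = (δ/d)² = (2.123 / 0.8361)² = 6.45.
Rounding up, n = 7.

n = 7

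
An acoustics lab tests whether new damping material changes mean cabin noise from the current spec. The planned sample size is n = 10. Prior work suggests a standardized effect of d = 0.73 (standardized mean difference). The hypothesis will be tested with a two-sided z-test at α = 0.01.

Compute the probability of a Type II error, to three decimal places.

Noncentrality parameter: δ = d·√n = 0.73 × √10 = 2.3085
Two-sided α = 0.01 → critical value z_{0.005} = 2.576.
Power = Φ(δ − 2.576) + Φ(−δ − 2.576) = Φ(-0.267) + Φ(-4.884) = 0.3946 + 0.0000 = 0.3946.
Type II error: β = 1 − power = 1 − 0.3946 = 0.6054.

β ≈ 0.605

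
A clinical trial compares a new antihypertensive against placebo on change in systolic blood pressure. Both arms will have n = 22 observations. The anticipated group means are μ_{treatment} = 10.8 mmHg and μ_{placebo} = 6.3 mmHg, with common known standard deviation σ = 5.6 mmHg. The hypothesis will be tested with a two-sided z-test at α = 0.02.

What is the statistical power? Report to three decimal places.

Standardized effect: d = |μ_{treatment} − μ_{placebo}| / σ = |10.8 − 6.3| / 5.6 = 0.8036
Noncentrality parameter: δ = d·√(n/2) = 0.8036 × √(22/2) = 2.6651
Critical value for a two-sided test at α = 0.02: z_{α/2} = 2.326.
Power = Φ(δ − 2.326) + Φ(−δ − 2.326) = Φ(0.339) + Φ(-4.991) = 0.6326 + 0.0000 = 0.6326.

Power ≈ 0.633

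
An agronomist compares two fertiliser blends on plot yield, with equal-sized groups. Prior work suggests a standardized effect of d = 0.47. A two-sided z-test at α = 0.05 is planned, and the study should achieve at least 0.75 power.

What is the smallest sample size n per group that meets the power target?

n = 63 per group

For power 0.75 need Φ(δ − z_{0.025}) = 0.75, so δ = z_{0.025} + z_{0.25} = 1.960 + 0.674 = 2.634.
(For δ > 0 the lower-tail rejection region contributes negligibly to power, so the one-term inversion is standard.)
δ = d·√(n/2) ⇒ n = 2(δ/d)² = 2 × (2.634 / 0.47)² = 62.84.
Rounding up, n = 63 per group.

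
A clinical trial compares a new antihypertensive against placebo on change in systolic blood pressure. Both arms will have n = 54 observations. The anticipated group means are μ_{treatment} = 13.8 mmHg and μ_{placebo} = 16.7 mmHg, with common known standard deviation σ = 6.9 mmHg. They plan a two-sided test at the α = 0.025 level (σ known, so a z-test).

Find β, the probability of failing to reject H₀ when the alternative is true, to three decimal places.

β ≈ 0.523

Standardized effect: d = |μ_{treatment} − μ_{placebo}| / σ = |13.8 − 16.7| / 6.9 = 0.4203
Noncentrality parameter: δ = d·√(n/2) = 0.4203 × √(54/2) = 2.1839
Two-sided α = 0.025 → critical value z_{0.0125} = 2.241.
Power = Φ(δ − 2.241) + Φ(−δ − 2.241) = Φ(-0.058) + Φ(-4.425) = 0.4771 + 0.0000 = 0.4771.
Type II error: β = 1 − power = 1 − 0.4771 = 0.5229.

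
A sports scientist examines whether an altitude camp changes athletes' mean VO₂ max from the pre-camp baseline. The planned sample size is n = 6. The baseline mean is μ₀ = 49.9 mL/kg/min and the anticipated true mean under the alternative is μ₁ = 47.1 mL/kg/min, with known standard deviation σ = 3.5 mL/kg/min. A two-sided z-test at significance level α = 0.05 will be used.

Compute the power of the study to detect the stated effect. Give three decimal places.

Standardized effect: d = |μ₁ − μ₀| / σ = |47.1 − 49.9| / 3.5 = 0.8000
Noncentrality parameter: δ = d·√n = 0.8000 × √6 = 1.9596
Two-sided α = 0.05 → critical value z_{0.025} = 1.960.
Power = Φ(δ − 1.960) + Φ(−δ − 1.960) = Φ(0.000) + Φ(-3.920) = 0.4999 + 0.0000 = 0.4999.

Power ≈ 0.500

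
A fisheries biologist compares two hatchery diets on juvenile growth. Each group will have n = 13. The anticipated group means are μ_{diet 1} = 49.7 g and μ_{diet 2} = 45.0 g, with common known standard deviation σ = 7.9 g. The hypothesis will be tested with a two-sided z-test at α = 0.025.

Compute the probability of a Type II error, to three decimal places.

β ≈ 0.766

Standardized effect: d = |μ_{diet 1} − μ_{diet 2}| / σ = |49.7 − 45.0| / 7.9 = 0.5949
Noncentrality parameter: δ = d·√(n/2) = 0.5949 × √(13/2) = 1.5168
Two-sided α = 0.025 → critical value z_{0.0125} = 2.241.
Power = Φ(δ − 2.241) + Φ(−δ − 2.241) = Φ(-0.725) + Φ(-3.758) = 0.2343 + 0.0001 = 0.2344.
Type II error: β = 1 − power = 1 − 0.2344 = 0.7656.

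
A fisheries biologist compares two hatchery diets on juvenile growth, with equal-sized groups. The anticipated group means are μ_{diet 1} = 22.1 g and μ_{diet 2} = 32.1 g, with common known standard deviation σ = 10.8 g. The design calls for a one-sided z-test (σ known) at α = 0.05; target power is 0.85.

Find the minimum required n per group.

Standardized effect: d = |μ_{diet 1} − μ_{diet 2}| / σ = |22.1 − 32.1| / 10.8 = 0.9259
Set Φ(δ − 1.645) = 0.85; then δ − 1.645 = Φ⁻¹(0.85) = 1.036, giving δ = 2.681.
δ = d·√(n/2) ⇒ n = 2(δ/d)² = 2 × (2.681 / 0.9259)² = 16.77.
Round up to the next whole unit.

n = 17 per group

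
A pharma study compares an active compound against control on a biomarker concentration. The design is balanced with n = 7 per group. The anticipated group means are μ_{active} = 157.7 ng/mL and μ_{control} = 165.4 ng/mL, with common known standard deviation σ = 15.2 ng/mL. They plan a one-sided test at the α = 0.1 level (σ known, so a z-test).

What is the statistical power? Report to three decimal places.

Standardized effect: d = |μ_{active} − μ_{control}| / σ = |157.7 − 165.4| / 15.2 = 0.5066
Noncentrality parameter: λ = d·√(n/2) = 0.5066 × √(7/2) = 0.9477
Critical value for a one-sided test at α = 0.1: z_α = 1.282.
Power = P(Z > 1.282 − λ) = Φ(-0.334) = 0.3693.

Power ≈ 0.369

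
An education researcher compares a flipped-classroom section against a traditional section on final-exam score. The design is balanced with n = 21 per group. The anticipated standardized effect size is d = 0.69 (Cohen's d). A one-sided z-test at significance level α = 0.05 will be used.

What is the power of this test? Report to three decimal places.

Power ≈ 0.723

Noncentrality parameter: δ = d·√(n/2) = 0.69 × √(21/2) = 2.2359
One-sided α = 0.05 → critical value z_{0.05} = 1.645.
Power = Φ(δ − 1.645) = Φ(0.591) = 0.7227.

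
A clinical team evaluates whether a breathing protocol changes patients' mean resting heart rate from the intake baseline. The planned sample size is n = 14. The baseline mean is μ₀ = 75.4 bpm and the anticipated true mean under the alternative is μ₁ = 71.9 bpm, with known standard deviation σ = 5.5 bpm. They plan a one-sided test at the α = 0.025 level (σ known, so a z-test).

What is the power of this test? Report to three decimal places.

Power ≈ 0.663

Standardized effect: d = |μ₁ − μ₀| / σ = |71.9 − 75.4| / 5.5 = 0.6364
Noncentrality parameter: δ = d·√n = 0.6364 × √14 = 2.3811
Critical value for a one-sided test at α = 0.025: z_α = 1.960.
Power = Φ(δ − 1.960) = Φ(0.421) = 0.6632.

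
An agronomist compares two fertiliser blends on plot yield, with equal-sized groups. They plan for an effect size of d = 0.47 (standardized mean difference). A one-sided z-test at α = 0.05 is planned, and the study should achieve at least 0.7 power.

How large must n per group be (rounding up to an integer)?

n = 43 per group

For power 0.7 need Φ(δ − z_{0.05}) = 0.7, so δ = z_{0.05} + z_{0.30} = 1.645 + 0.524 = 2.169.
δ = d·√(n/2) ⇒ n = 2(δ/d)² = 2 × (2.169 / 0.47)² = 42.60.
Rounding up, n = 43 per group.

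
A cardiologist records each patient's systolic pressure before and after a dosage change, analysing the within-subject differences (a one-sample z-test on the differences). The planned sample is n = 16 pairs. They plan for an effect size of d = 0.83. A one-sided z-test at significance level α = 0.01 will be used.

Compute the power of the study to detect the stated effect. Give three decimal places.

Noncentrality parameter: δ = d·√n = 0.83 × √16 = 3.3200
Critical value for a one-sided test at α = 0.01: z_α = 2.326.
Power = Φ(δ − 2.326) = Φ(0.994) = 0.8398.

Power ≈ 0.840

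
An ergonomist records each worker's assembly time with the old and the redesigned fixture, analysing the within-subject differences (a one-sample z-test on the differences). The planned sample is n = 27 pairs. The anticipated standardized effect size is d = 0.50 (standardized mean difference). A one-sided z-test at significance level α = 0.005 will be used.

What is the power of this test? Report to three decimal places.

Power ≈ 0.509

Noncentrality parameter: λ = d·√n = 0.50 × √27 = 2.5981
Critical value for a one-sided test at α = 0.005: z_α = 2.576.
Power = Φ(λ − 2.576) = Φ(0.022) = 0.5089.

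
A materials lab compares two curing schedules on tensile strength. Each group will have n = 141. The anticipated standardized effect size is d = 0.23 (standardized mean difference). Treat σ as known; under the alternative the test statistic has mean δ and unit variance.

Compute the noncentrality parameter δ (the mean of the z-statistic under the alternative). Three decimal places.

δ ≈ 1.931

δ = d·√(n/2) = 0.23 × √(141/2) = 1.9312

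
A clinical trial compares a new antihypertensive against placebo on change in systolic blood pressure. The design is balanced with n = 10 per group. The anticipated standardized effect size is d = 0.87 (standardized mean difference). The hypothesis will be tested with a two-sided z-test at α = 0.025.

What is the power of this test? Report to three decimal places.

Noncentrality parameter: δ = d·√(n/2) = 0.87 × √(10/2) = 1.9454
Critical value for a two-sided test at α = 0.025: z_{α/2} = 2.241.
Power = Φ(δ − 2.241) + Φ(−δ − 2.241) = Φ(-0.296) + Φ(-4.187) = 0.3836 + 0.0000 = 0.3836.

Power ≈ 0.384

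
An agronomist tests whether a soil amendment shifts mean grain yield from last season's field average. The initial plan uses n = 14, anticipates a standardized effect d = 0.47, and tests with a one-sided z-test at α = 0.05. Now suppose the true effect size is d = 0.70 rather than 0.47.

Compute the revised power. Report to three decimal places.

With d = 0.70: δ = d·√n = 0.70 × √14 = 2.6192. Critical value z_{0.05} = 1.645.
Revised power = Φ(δ − 1.645) = Φ(0.974) = 0.8350.

Power ≈ 0.835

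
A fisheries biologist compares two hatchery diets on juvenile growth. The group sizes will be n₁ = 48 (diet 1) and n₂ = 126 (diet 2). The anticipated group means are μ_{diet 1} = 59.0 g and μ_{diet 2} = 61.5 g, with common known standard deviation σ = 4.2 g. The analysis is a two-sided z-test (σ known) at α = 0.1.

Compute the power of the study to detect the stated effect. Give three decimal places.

Power ≈ 0.969

Standardized effect: d = |μ_{diet 1} − μ_{diet 2}| / σ = |59.0 − 61.5| / 4.2 = 0.5952
Noncentrality parameter: δ = d / √(1/n₁ + 1/n₂) = 0.5952 / √(1/48 + 1/126) = 3.5093
Critical value for a two-sided test at α = 0.1: z_{α/2} = 1.645.
Power = Φ(δ − 1.645) + Φ(−δ − 1.645) = Φ(1.864) + Φ(-5.154) = 0.9689 + 0.0000 = 0.9689.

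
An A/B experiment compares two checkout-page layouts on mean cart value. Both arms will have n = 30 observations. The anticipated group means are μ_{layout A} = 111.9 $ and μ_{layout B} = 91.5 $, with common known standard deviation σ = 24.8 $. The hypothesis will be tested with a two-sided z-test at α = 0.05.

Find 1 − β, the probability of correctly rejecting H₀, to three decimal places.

Power ≈ 0.890

Standardized effect: d = |μ_{layout A} − μ_{layout B}| / σ = |111.9 − 91.5| / 24.8 = 0.8226
Noncentrality parameter: λ = d·√(n/2) = 0.8226 × √(30/2) = 3.1858
Two-sided α = 0.05 → critical value z_{0.025} = 1.960.
Power = Φ(λ − 1.960) + Φ(−λ − 1.960) = Φ(1.226) + Φ(-5.146) = 0.8899 + 0.0000 = 0.8899.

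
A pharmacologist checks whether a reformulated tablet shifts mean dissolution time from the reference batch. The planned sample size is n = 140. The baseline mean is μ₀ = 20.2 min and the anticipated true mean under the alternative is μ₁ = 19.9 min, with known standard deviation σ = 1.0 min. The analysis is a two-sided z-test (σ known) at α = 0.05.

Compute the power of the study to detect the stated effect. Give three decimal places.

Standardized effect: d = |μ₁ − μ₀| / σ = |19.9 − 20.2| / 1.0 = 0.3000
Noncentrality parameter: δ = d·√n = 0.3000 × √140 = 3.5496
Two-sided α = 0.05 → critical value z_{0.025} = 1.960.
Power = Φ(δ − 1.960) + Φ(−δ − 1.960) = Φ(1.590) + Φ(-5.510) = 0.9440 + 0.0000 = 0.9440.

Power ≈ 0.944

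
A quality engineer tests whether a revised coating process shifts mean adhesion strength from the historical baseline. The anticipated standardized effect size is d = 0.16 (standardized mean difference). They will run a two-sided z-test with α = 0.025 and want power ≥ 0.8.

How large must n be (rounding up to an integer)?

n = 372

Set Φ(δ − 2.241) = 0.8; then δ − 2.241 = Φ⁻¹(0.8) = 0.842, giving δ = 3.083.
(For δ > 0 the lower-tail rejection region contributes negligibly to power, so the one-term inversion is standard.)
δ = d·√n ⇒ n = (δ/d)² = (3.083 / 0.16)² = 371.29.
Rounding up, n = 372.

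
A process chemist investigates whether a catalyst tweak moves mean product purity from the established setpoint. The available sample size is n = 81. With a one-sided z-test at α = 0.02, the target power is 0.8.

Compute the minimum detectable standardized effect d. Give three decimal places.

Required noncentrality: δ = z_{0.02} + z_{0.20} = 2.054 + 0.842 = 2.895.
δ = d·√n ⇒ d = δ/√n = 2.895/√81 = 0.3217.

d ≈ 0.322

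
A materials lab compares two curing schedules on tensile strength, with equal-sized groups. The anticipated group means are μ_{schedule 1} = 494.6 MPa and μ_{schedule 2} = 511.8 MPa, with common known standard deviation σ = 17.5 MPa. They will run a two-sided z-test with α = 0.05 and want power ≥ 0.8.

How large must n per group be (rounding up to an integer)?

n = 17 per group

Standardized effect: d = |μ_{schedule 1} − μ_{schedule 2}| / σ = |494.6 − 511.8| / 17.5 = 0.9829
Set Φ(δ − 1.960) = 0.8; then δ − 1.960 = Φ⁻¹(0.8) = 0.842, giving δ = 2.802.
(For δ > 0 the lower-tail rejection region contributes negligibly to power, so the one-term inversion is standard.)
δ = d·√(n/2) ⇒ n = 2(δ/d)² = 2 × (2.802 / 0.9829)² = 16.25.
Round up to the next whole unit.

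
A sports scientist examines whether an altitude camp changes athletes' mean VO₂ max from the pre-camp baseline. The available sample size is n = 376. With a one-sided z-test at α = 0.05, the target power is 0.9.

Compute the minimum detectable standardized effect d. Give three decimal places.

d ≈ 0.151

Required noncentrality: δ = z_{0.05} + z_{0.10} = 1.645 + 1.282 = 2.926.
δ = d·√n ⇒ d = δ/√n = 2.926/√376 = 0.1509.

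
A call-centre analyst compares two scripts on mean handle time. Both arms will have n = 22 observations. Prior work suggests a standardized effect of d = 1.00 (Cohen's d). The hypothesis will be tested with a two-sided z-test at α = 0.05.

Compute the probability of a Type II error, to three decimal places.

Noncentrality parameter: δ = d·√(n/2) = 1.00 × √(22/2) = 3.3166
Two-sided α = 0.05 → critical value z_{0.025} = 1.960.
Power = Φ(δ − 1.960) + Φ(−δ − 1.960) = Φ(1.357) + Φ(-5.277) = 0.9126 + 0.0000 = 0.9126.
Type II error: β = 1 − power = 1 − 0.9126 = 0.0874.

β ≈ 0.087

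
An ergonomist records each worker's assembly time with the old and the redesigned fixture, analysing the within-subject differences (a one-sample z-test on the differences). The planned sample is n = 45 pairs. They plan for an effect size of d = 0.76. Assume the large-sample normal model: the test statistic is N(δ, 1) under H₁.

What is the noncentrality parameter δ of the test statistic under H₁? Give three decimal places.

δ ≈ 5.098

The noncentrality parameter scales effect size by the design's sample-size factor: δ = d·√n = 0.76 × √45 = 5.0982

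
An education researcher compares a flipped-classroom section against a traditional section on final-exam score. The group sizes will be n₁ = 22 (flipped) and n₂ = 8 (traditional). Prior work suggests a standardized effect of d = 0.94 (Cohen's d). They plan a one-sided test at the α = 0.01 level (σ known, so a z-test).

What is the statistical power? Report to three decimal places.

Noncentrality parameter: δ = d / √(1/n₁ + 1/n₂) = 0.94 / √(1/22 + 1/8) = 2.2768
Critical value for a one-sided test at α = 0.01: z_α = 2.326.
Power = P(Z > 2.326 − δ) = Φ(-0.050) = 0.4802.

Power ≈ 0.480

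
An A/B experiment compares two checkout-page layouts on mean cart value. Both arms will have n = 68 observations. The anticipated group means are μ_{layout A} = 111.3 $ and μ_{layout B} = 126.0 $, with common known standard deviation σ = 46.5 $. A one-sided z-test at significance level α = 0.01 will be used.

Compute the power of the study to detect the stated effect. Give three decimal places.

Power ≈ 0.315

Standardized effect: d = |μ_{layout A} − μ_{layout B}| / σ = |111.3 − 126.0| / 46.5 = 0.3161
Noncentrality parameter: δ = d·√(n/2) = 0.3161 × √(68/2) = 1.8433
Critical value for a one-sided test at α = 0.01: z_α = 2.326.
Power = P(Z > 2.326 − δ) = Φ(-0.483) = 0.3145.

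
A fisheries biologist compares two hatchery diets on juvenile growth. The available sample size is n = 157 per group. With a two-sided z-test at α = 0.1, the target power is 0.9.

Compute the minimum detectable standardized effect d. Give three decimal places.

Need Φ(δ − 1.645) = 0.9, so δ = 1.645 + 1.282 = 2.926.
(Lower-tail contribution to power is negligible for δ > 0.)
δ = d·√(n/2) ⇒ d = δ/√(n/2) = 2.926/√(157/2) = 0.3303.

d ≈ 0.330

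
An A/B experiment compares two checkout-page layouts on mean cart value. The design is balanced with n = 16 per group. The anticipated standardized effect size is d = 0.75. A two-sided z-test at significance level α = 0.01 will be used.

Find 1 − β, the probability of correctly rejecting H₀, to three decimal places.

Power ≈ 0.325

Noncentrality parameter: δ = d·√(n/2) = 0.75 × √(16/2) = 2.1213
Critical value for a two-sided test at α = 0.01: z_{α/2} = 2.576.
Power = Φ(δ − 2.576) + Φ(−δ − 2.576) = Φ(-0.455) + Φ(-4.697) = 0.3247 + 0.0000 = 0.3247.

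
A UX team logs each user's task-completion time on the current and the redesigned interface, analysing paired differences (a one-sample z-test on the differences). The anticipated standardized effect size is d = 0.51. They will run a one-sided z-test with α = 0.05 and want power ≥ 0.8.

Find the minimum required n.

n = 24

Set Φ(δ − 1.645) = 0.8; then δ − 1.645 = Φ⁻¹(0.8) = 0.842, giving δ = 2.486.
δ = d·√n ⇒ n = (δ/d)² = (2.486 / 0.51)² = 23.77.
Rounding up, n = 24.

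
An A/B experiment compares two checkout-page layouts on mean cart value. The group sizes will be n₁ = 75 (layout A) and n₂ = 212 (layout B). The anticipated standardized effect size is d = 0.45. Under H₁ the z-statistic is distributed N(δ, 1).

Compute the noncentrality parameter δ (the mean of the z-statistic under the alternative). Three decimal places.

δ ≈ 3.349

The noncentrality parameter scales effect size by the design's sample-size factor: δ = d / √(1/n₁ + 1/n₂) = 0.45 / √(1/75 + 1/212) = 3.3494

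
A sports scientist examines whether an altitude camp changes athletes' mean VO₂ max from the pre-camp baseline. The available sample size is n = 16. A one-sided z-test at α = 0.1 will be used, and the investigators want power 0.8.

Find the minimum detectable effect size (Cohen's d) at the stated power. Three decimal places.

Required noncentrality: δ = z_{0.1} + z_{0.20} = 1.282 + 0.842 = 2.123.
δ = d·√n ⇒ d = δ/√n = 2.123/√16 = 0.5308.

d ≈ 0.531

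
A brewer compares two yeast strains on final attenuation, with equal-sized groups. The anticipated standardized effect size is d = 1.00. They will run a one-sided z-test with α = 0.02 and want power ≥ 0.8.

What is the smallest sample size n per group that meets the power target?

n = 17 per group

Set Φ(δ − 2.054) = 0.8; then δ − 2.054 = Φ⁻¹(0.8) = 0.842, giving δ = 2.895.
δ = d·√(n/2) ⇒ n = 2(δ/d)² = 2 × (2.895 / 1.00)² = 16.77.
Round up to the next whole unit.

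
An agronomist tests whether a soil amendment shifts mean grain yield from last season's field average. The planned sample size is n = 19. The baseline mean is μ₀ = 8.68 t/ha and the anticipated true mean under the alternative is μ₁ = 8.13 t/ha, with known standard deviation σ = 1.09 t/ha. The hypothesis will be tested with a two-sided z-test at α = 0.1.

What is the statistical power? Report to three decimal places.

Standardized effect: d = |μ₁ − μ₀| / σ = |8.13 − 8.68| / 1.09 = 0.5046
Noncentrality parameter: δ = d·√n = 0.5046 × √19 = 2.1994
Critical value for a two-sided test at α = 0.1: z_{α/2} = 1.645.
Power = Φ(δ − 1.645) + Φ(−δ − 1.645) = Φ(0.555) + Φ(-3.844) = 0.7104 + 0.0001 = 0.7105.

Power ≈ 0.710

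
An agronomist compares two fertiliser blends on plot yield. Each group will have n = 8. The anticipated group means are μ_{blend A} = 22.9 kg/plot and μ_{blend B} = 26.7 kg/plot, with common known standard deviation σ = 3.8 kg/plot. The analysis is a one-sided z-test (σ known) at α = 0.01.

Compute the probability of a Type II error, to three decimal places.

Standardized effect: d = |μ_{blend A} − μ_{blend B}| / σ = |22.9 − 26.7| / 3.8 = 1.0000
Noncentrality parameter: λ = d·√(n/2) = 1.0000 × √(8/2) = 2.0000
Critical value for a one-sided test at α = 0.01: z_α = 2.326.
Power = Φ(λ − 2.326) = Φ(-0.326) = 0.3721.
Type II error: β = 1 − power = 1 − 0.3721 = 0.6279.

β ≈ 0.628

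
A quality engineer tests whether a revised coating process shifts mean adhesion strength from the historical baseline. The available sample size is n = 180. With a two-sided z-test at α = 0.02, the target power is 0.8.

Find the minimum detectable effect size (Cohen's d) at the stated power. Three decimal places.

d ≈ 0.236

Need Φ(δ − 2.326) = 0.8, so δ = 2.326 + 0.842 = 3.168.
(Lower-tail contribution to power is negligible for δ > 0.)
δ = d·√n ⇒ d = δ/√n = 3.168/√180 = 0.2361.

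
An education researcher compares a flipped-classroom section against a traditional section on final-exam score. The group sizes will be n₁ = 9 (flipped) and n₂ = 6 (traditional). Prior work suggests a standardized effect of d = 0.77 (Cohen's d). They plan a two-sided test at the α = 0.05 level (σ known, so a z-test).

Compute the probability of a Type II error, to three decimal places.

β ≈ 0.691

Noncentrality parameter: δ = d / √(1/n₁ + 1/n₂) = 0.77 / √(1/9 + 1/6) = 1.4610
Two-sided α = 0.05 → critical value z_{0.025} = 1.960.
Power = Φ(δ − 1.960) + Φ(−δ − 1.960) = Φ(-0.499) + Φ(-3.421) = 0.3089 + 0.0003 = 0.3092.
Type II error: β = 1 − power = 1 − 0.3092 = 0.6908.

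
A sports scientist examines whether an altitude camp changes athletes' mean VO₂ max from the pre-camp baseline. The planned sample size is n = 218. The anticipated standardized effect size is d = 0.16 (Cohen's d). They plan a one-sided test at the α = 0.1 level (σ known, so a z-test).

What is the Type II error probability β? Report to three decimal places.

Noncentrality parameter: δ = d·√n = 0.16 × √218 = 2.3624
Critical value for a one-sided test at α = 0.1: z_α = 1.282.
Power = Φ(δ − 1.282) = Φ(1.081) = 0.8601.
Type II error: β = 1 − power = 1 − 0.8601 = 0.1399.

β ≈ 0.140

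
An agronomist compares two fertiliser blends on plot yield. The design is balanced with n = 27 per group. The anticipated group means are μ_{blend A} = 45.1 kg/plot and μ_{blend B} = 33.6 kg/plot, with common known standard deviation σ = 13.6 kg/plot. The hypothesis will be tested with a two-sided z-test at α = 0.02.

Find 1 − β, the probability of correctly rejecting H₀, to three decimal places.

Standardized effect: d = |μ_{blend A} − μ_{blend B}| / σ = |45.1 − 33.6| / 13.6 = 0.8456
Noncentrality parameter: λ = d·√(n/2) = 0.8456 × √(27/2) = 3.1069
Two-sided α = 0.02 → critical value z_{0.01} = 2.326.
Power = Φ(λ − 2.326) + Φ(−λ − 2.326) = Φ(0.781) + Φ(-5.433) = 0.7825 + 0.0000 = 0.7825.

Power ≈ 0.782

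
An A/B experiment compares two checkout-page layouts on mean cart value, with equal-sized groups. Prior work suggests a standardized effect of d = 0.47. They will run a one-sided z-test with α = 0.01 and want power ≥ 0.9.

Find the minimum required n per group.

For power 0.9 need Φ(δ − z_{0.01}) = 0.9, so δ = z_{0.01} + z_{0.10} = 2.326 + 1.282 = 3.608.
δ = d·√(n/2) ⇒ n = 2(δ/d)² = 2 × (3.608 / 0.47)² = 117.85.
Rounding up, n = 118 per group.

n = 118 per group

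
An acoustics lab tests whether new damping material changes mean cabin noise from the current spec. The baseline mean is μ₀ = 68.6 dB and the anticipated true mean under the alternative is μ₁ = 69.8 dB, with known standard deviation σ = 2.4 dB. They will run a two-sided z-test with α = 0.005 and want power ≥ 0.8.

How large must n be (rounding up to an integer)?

n = 54

Standardized effect: d = |μ₁ − μ₀| / σ = |69.8 − 68.6| / 2.4 = 0.5000
Set Φ(δ − 2.807) = 0.8; then δ − 2.807 = Φ⁻¹(0.8) = 0.842, giving δ = 3.649.
(The Φ(−δ − z_{α/2}) term is vanishingly small for δ > 0 and is dropped in the standard sample-size formula.)
δ = d·√n ⇒ n = (δ/d)² = (3.649 / 0.5000)² = 53.25.
Rounding up, n = 54.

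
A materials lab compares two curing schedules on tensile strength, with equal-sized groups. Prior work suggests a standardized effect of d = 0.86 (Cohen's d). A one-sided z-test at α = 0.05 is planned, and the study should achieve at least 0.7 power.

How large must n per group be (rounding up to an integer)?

n = 13 per group

For power 0.7 need Φ(δ − z_{0.05}) = 0.7, so δ = z_{0.05} + z_{0.30} = 1.645 + 0.524 = 2.169.
δ = d·√(n/2) ⇒ n = 2(δ/d)² = 2 × (2.169 / 0.86)² = 12.72.
Round up to the next whole unit.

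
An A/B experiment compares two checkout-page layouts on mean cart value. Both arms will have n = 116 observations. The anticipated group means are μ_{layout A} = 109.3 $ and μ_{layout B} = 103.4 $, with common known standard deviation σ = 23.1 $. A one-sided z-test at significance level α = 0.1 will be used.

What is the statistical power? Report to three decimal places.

Standardized effect: d = |μ_{layout A} − μ_{layout B}| / σ = |109.3 − 103.4| / 23.1 = 0.2554
Noncentrality parameter: δ = d·√(n/2) = 0.2554 × √(116/2) = 1.9452
Critical value for a one-sided test at α = 0.1: z_α = 1.282.
Power = Φ(δ − 1.282) = Φ(0.664) = 0.7465.

Power ≈ 0.747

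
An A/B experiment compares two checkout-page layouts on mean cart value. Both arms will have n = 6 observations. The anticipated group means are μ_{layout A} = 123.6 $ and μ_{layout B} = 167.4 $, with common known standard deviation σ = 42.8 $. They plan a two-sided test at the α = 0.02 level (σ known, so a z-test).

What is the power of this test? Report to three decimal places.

Standardized effect: d = |μ_{layout A} − μ_{layout B}| / σ = |123.6 − 167.4| / 42.8 = 1.0234
Noncentrality parameter: δ = d·√(n/2) = 1.0234 × √(6/2) = 1.7725
Critical value for a two-sided test at α = 0.02: z_{α/2} = 2.326.
Power = Φ(δ − 2.326) + Φ(−δ − 2.326) = Φ(-0.554) + Φ(-4.099) = 0.2898 + 0.0000 = 0.2899.

Power ≈ 0.290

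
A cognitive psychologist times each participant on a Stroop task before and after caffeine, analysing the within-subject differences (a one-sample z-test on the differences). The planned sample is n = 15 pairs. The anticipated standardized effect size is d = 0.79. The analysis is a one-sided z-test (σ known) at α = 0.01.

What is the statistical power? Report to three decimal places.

Noncentrality parameter: δ = d·√n = 0.79 × √15 = 3.0597
Critical value for a one-sided test at α = 0.01: z_α = 2.326.
Power = P(Z > 2.326 − δ) = Φ(0.733) = 0.7683.

Power ≈ 0.768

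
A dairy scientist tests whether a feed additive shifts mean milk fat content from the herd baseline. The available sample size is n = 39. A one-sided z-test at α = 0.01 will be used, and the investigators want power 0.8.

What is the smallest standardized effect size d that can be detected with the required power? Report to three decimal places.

d ≈ 0.507

Need Φ(δ − 2.326) = 0.8, so δ = 2.326 + 0.842 = 3.168.
δ = d·√n ⇒ d = δ/√n = 3.168/√39 = 0.5073.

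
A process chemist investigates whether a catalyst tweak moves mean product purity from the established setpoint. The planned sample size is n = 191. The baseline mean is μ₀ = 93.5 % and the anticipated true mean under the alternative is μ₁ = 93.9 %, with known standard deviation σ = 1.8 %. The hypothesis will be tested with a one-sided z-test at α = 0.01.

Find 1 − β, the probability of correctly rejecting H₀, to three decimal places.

Standardized effect: d = |μ₁ − μ₀| / σ = |93.9 − 93.5| / 1.8 = 0.2222
Noncentrality parameter: λ = d·√n = 0.2222 × √191 = 3.0712
One-sided α = 0.01 → critical value z_{0.01} = 2.326.
Power = P(Z > 2.326 − λ) = Φ(0.745) = 0.7718.

Power ≈ 0.772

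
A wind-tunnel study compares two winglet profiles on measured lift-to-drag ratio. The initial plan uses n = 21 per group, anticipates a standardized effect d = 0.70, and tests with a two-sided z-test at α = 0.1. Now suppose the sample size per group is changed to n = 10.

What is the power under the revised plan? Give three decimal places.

With n = 10 per group: δ = d·√(n/2) = 0.70 × √(10/2) = 1.5652. Critical value z_{0.05} = 1.645.
Revised power = Φ(δ − 1.645) + Φ(−δ − 1.645) = Φ(-0.080) + Φ(-3.210) = 0.4683 + 0.0007 = 0.4689.

Power ≈ 0.469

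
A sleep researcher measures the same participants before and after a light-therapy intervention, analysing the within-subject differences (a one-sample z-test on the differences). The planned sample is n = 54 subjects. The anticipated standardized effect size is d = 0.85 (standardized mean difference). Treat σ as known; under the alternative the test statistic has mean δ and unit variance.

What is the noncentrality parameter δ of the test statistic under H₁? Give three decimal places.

The noncentrality parameter scales effect size by the design's sample-size factor: δ = d·√n = 0.85 × √54 = 6.2462

δ ≈ 6.246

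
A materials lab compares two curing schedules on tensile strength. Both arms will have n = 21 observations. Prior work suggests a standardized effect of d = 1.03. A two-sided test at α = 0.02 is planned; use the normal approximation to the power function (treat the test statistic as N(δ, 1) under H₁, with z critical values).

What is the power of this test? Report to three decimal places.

Power ≈ 0.844

Noncentrality parameter: δ = d·√(n/2) = 1.03 × √(21/2) = 3.3376
Two-sided α = 0.02 → critical value z_{0.01} = 2.326.
Power = Φ(δ − 2.326) + Φ(−δ − 2.326) = Φ(1.011) + Φ(-5.664) = 0.8440 + 0.0000 = 0.8440.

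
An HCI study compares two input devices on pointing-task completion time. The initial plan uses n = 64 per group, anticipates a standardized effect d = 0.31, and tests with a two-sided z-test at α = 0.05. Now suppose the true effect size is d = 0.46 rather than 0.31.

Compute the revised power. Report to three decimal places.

Power ≈ 0.740

With d = 0.46: δ = d·√(n/2) = 0.46 × √(64/2) = 2.6022. Critical value z_{0.025} = 1.960.
Revised power = Φ(δ − 1.960) + Φ(−δ − 1.960) = Φ(0.642) + Φ(-4.562) = 0.7396 + 0.0000 = 0.7396.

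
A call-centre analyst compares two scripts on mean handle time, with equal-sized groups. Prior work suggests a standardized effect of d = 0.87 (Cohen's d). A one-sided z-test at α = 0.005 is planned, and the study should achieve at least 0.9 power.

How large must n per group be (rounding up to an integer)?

Set Φ(δ − 2.576) = 0.9; then δ − 2.576 = Φ⁻¹(0.9) = 1.282, giving δ = 3.857.
δ = d·√(n/2) ⇒ n = 2(δ/d)² = 2 × (3.857 / 0.87)² = 39.32.
Round up to the next whole unit.

n = 40 per group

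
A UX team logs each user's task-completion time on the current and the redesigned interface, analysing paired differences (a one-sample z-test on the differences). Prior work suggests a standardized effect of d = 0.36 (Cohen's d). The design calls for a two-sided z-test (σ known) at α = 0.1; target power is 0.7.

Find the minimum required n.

Set Φ(δ − 1.645) = 0.7; then δ − 1.645 = Φ⁻¹(0.7) = 0.524, giving δ = 2.169.
(The Φ(−δ − z_{α/2}) term is vanishingly small for δ > 0 and is dropped in the standard sample-size formula.)
δ = d·√n ⇒ n = (δ/d)² = (2.169 / 0.36)² = 36.31.
Rounding up, n = 37.

n = 37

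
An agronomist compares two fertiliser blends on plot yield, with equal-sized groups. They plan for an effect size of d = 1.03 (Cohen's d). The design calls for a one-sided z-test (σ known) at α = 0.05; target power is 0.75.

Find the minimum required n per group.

n = 11 per group

Set Φ(δ − 1.645) = 0.75; then δ − 1.645 = Φ⁻¹(0.75) = 0.674, giving δ = 2.319.
δ = d·√(n/2) ⇒ n = 2(δ/d)² = 2 × (2.319 / 1.03)² = 10.14.
Rounding up, n = 11 per group.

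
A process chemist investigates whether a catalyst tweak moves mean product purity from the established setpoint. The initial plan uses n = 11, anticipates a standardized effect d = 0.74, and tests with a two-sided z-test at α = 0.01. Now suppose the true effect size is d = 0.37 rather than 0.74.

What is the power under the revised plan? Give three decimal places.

Power ≈ 0.089

With d = 0.37: δ = d·√n = 0.37 × √11 = 1.2272. Critical value z_{0.005} = 2.576.
Revised power = Φ(δ − 2.576) + Φ(−δ − 2.576) = Φ(-1.349) + Φ(-3.803) = 0.0887 + 0.0001 = 0.0888.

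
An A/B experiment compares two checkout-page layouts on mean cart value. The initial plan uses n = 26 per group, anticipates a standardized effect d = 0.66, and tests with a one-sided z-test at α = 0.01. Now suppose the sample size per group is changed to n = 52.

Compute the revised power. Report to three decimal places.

Power ≈ 0.851

With n = 52 per group: δ = d·√(n/2) = 0.66 × √(52/2) = 3.3654. Critical value z_{0.01} = 2.326.
Revised power = Φ(δ − 2.326) = Φ(1.039) = 0.8506.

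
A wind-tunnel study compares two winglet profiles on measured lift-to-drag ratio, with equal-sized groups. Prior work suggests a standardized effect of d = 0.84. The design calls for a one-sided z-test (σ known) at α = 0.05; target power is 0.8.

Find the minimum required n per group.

n = 18 per group

For power 0.8 need Φ(δ − z_{0.05}) = 0.8, so δ = z_{0.05} + z_{0.20} = 1.645 + 0.842 = 2.486.
δ = d·√(n/2) ⇒ n = 2(δ/d)² = 2 × (2.486 / 0.84)² = 17.52.
Rounding up, n = 18 per group.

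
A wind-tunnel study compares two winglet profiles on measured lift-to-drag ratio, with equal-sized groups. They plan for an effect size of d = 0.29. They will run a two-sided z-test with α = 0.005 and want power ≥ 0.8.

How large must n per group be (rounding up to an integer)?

Set Φ(δ − 2.807) = 0.8; then δ − 2.807 = Φ⁻¹(0.8) = 0.842, giving δ = 3.649.
(The Φ(−δ − z_{α/2}) term is vanishingly small for δ > 0 and is dropped in the standard sample-size formula.)
δ = d·√(n/2) ⇒ n = 2(δ/d)² = 2 × (3.649 / 0.29)² = 316.59.
Round up to the next whole unit.

n = 317 per group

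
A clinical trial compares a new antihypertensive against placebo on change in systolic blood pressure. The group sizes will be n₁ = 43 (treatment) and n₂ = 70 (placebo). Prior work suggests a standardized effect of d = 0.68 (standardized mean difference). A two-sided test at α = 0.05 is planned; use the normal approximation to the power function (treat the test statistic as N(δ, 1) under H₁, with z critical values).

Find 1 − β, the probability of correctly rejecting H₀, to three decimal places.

Power ≈ 0.939

Noncentrality parameter: δ = d / √(1/n₁ + 1/n₂) = 0.68 / √(1/43 + 1/70) = 3.5096
Two-sided α = 0.05 → critical value z_{0.025} = 1.960.
Power = Φ(δ − 1.960) + Φ(−δ − 1.960) = Φ(1.550) + Φ(-5.470) = 0.9394 + 0.0000 = 0.9394.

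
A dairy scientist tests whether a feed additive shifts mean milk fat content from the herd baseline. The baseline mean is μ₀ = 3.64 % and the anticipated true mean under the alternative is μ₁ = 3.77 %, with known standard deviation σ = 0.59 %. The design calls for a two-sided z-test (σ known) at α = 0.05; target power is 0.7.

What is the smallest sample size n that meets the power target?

n = 128

Standardized effect: d = |μ₁ − μ₀| / σ = |3.77 − 3.64| / 0.59 = 0.2203
Set Φ(δ − 1.960) = 0.7; then δ − 1.960 = Φ⁻¹(0.7) = 0.524, giving δ = 2.484.
(Ignoring the negligible lower-tail rejection probability gives the usual closed-form inversion.)
δ = d·√n ⇒ n = (δ/d)² = (2.484 / 0.2203)² = 127.13.
Round up to the next whole unit.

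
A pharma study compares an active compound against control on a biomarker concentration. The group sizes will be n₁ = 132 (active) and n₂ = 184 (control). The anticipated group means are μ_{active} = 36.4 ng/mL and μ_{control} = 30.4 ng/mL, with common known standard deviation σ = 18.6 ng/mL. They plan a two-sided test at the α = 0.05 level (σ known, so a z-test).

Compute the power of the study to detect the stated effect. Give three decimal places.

Power ≈ 0.807

Standardized effect: d = |μ_{active} − μ_{control}| / σ = |36.4 − 30.4| / 18.6 = 0.3226
Noncentrality parameter: δ = d / √(1/n₁ + 1/n₂) = 0.3226 / √(1/132 + 1/184) = 2.8281
Two-sided α = 0.05 → critical value z_{0.025} = 1.960.
Power = Φ(δ − 1.960) + Φ(−δ − 1.960) = Φ(0.868) + Φ(-4.788) = 0.8073 + 0.0000 = 0.8073.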